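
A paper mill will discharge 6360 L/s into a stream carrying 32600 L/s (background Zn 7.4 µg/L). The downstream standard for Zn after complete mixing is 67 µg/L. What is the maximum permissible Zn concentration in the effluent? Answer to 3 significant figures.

372 µg/L

At the limit, (Qr·Cr + Qe·Cₑ)/(Qr + Qe) = 67:
Cₑ = (38960·67 − 32600·7.400) / 6360 = 372.5 µg/L.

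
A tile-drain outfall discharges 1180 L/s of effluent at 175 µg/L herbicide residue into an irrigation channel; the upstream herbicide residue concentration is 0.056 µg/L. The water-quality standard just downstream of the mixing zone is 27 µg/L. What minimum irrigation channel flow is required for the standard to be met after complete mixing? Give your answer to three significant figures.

Set C_mix = 27: (Q·0.05600 + 1180·175.0) / (Q + 1180) = 27
→ Q = 1180·(175.0 − 27)/(27 − 0.05600) = 6482 L/s.

6480 L/s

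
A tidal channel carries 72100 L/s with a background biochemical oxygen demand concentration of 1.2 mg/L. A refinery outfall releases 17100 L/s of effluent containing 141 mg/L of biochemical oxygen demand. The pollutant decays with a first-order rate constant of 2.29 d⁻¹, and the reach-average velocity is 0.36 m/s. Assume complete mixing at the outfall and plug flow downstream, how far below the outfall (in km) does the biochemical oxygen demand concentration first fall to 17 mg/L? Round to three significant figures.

6.78 km

Mass balance: C = (72100·1.200 + 17100·141.0) / 89200 = 2498000/89200 = 28.00 mg/L.
Set 28.00·exp(−k·t) = 17 → t = ln(28.00/17)/k = 18830 s = 5.230 h.
Distance = v·t = 0.36·18830 = 6778 m = 6.778 km.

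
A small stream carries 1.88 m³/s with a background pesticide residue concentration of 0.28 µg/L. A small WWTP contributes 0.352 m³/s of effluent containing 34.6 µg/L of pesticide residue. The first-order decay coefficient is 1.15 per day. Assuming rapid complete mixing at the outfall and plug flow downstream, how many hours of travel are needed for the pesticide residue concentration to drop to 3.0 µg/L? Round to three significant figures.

13.4 h

Mass balance: C = (1.880·0.2800 + 0.3520·34.60) / 2.232 = 12.71/2.232 = 5.692 µg/L.
5.692·exp(−k·t) = 3.0 → t = ln(5.692/3.0)/k = 48120 s = 13.37 h.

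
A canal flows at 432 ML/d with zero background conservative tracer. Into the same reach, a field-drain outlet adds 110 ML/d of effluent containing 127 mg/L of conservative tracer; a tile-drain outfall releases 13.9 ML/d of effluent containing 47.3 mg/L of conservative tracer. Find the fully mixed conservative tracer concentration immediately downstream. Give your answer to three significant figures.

26.3 mg/L

After mixing, C = (432.0·0 + 110.0·127.0 + 13.90·47.30) / 555.9 = 14630/555.9 = 26.31 mg/L.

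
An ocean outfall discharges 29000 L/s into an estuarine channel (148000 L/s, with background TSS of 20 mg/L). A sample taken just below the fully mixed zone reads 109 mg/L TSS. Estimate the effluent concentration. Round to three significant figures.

563 mg/L

Mass balance: 148000·20.00 + 29000·Cₑ = 177000·109.0
→ Cₑ = (177000·109.0 − 148000·20.00) / 29000 = 563.2 mg/L.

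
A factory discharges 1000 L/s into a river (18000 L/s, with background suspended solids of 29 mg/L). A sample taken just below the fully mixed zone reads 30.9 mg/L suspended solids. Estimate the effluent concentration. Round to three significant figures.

Mass balance: 18000·29.00 + 1000·Cₑ = 19000·30.90
→ Cₑ = (19000·30.90 − 18000·29.00) / 1000 = 65.10 mg/L.

65.1 mg/L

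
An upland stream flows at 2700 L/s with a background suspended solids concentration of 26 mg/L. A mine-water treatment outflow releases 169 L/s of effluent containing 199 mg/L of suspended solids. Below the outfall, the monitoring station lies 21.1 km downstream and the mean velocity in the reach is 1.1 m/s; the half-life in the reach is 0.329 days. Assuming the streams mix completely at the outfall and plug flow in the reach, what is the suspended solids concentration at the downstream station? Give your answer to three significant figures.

Conservation of mass: C = (2700·26.00 + 169.0·199.0) / 2869 = 103800/2869 = 36.19 mg/L.
Travel time t = 21.1·1000 / 1.1 = 19180 s = 5.328 h.
Half-life 0.329 d → k = ln 2 / 0.329 = 2.107 d⁻¹.
Applying C = C₀e^(−kt): 36.19 × 0.6264 = 22.67 mg/L.

22.7 mg/L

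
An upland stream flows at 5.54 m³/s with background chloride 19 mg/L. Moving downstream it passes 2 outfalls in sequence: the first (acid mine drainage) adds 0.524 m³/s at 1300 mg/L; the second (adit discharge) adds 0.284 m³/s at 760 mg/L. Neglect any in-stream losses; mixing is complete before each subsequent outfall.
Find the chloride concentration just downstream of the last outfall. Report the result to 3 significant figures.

Outfall 1: combined Q = 6.064 m³/s; C = (5.540·19.00 + 0.5240·1300)/6.064 = 129.7 mg/L.
Outfall 2: combined Q = 6.348 m³/s; C = (6.064·129.7 + 0.2840·760.0)/6.348 = 157.9 mg/L.

158 mg/L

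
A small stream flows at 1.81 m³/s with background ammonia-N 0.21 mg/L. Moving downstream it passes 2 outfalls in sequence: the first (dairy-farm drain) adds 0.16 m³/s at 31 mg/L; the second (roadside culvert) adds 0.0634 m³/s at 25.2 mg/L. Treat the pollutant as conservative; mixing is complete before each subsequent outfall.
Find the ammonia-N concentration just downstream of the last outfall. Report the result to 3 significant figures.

3.41 mg/L

After outfall 1: Q = 1.810 + 0.1600 = 1.970 m³/s; C = (1.810·0.2100 + 0.1600·31.00)/1.970 = 2.711 mg/L.
After outfall 2: Q = 1.970 + 0.06340 = 2.033 m³/s; C = (1.970·2.711 + 0.06340·25.20)/2.033 = 3.412 mg/L.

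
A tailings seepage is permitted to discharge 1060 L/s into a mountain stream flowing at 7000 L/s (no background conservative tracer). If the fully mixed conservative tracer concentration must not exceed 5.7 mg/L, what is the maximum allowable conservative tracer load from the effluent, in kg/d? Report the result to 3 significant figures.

Mass balance at the limit: 7000·0 + 1060·Cₑ = 8060·5.7 → Cₑ = 43.34 mg/L.
1060 L/s = 1.060 m³/s. Load = 1.060 m³/s × 43.34 g/m³ × 86 400 s/d = 3969 kg/d.

3970 kg/d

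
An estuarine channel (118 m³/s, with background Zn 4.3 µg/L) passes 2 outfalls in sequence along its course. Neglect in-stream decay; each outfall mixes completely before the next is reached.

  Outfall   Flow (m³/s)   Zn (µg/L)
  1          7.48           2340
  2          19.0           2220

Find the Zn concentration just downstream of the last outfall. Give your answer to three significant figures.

Outfall 1: combined Q = 125.5 m³/s; C = (118.0·4.300 + 7.480·2340)/125.5 = 143.5 µg/L.
Outfall 2: combined Q = 144.5 m³/s; C = (125.5·143.5 + 19.00·2220)/144.5 = 416.6 µg/L.

417 µg/L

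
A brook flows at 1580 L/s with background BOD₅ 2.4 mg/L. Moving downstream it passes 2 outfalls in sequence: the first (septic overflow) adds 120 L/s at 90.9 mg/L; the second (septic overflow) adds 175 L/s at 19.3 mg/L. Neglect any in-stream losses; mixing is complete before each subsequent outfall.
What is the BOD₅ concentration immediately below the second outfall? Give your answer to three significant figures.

Outfall 1: combined Q = 1700 L/s; C = (1580·2.400 + 120.0·90.90)/1700 = 8.647 mg/L.
Outfall 2: combined Q = 1875 L/s; C = (1700·8.647 + 175.0·19.30)/1875 = 9.641 mg/L.

9.64 mg/L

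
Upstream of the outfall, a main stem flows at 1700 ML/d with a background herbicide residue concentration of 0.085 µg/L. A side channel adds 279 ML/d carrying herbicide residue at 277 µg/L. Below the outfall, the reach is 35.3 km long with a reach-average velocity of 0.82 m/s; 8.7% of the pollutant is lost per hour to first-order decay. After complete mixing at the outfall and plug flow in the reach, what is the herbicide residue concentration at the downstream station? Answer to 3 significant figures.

13.2 µg/L

After mixing, C = (1700·0.08500 + 279.0·277.0) / 1979 = 77430/1979 = 39.12 µg/L.
Travel time t = 35.3·1000 / 0.82 = 43050 s = 11.96 h.
8.7%/h lost → k = −ln(1 − 0.087) = 0.09102 h⁻¹.
After decay, C = 39.12 × e^(−kt) = 39.12 × 0.3368 = 13.18 µg/L.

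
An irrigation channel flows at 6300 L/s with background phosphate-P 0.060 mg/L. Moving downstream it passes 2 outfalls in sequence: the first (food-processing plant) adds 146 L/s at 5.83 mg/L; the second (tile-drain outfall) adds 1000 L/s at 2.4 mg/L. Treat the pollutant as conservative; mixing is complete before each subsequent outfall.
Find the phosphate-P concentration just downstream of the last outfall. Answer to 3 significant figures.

0.487 mg/L

After outfall 1: Q = 6300 + 146.0 = 6446 L/s; C = (6300·0.06000 + 146.0·5.830)/6446 = 0.1907 mg/L.
After outfall 2: Q = 6446 + 1000 = 7446 L/s; C = (6446·0.1907 + 1000·2.400)/7446 = 0.4874 mg/L.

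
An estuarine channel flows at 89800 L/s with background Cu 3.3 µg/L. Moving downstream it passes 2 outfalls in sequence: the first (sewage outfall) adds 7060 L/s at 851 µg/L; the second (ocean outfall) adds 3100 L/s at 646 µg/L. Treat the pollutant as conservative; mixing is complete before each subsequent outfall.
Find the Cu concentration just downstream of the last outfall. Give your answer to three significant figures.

83.1 µg/L

After outfall 1: Q = 89800 + 7060 = 96860 L/s; C = (89800·3.300 + 7060·851.0)/96860 = 65.09 µg/L.
After outfall 2: Q = 96860 + 3100 = 99960 L/s; C = (96860·65.09 + 3100·646.0)/99960 = 83.10 µg/L.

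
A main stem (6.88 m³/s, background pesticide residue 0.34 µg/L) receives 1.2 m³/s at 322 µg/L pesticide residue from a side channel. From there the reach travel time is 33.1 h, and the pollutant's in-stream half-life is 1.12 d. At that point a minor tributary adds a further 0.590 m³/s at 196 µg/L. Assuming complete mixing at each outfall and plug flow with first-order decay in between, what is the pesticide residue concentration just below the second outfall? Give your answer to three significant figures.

After mixing, C = (6.880·0.3400 + 1.200·322.0) / 8.080 = 388.7/8.080 = 48.11 µg/L; combined flow 8.080 m³/s.
Half-life 1.12 d → k = ln 2 / 1.12 = 0.6189 d⁻¹.
Decay over the reach: 48.11·exp(−kt) = 48.11·0.4259 = 20.49 µg/L.
Second outfall: C = (8.080·20.49 + 0.5900·196.0)/8.670 = 32.43 µg/L.

32.4 µg/L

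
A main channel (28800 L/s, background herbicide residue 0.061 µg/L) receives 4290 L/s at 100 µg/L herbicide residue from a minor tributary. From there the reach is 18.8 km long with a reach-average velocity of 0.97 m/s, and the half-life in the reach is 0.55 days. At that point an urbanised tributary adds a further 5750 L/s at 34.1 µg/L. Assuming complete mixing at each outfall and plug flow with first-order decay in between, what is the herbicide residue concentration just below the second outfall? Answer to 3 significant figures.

Flow-weighted average: C = (28800·0.06100 + 4290·100.0) / 33090 = 430800/33090 = 13.02 µg/L; combined flow 33090 L/s.
Travel time t = 18.8·1000 / 0.97 = 19380 s = 5.384 h.
Half-life 0.55 d → k = ln 2 / 0.55 = 1.260 d⁻¹.
After decay, C = 13.02 × e^(−kt) = 13.02 × 0.7537 = 9.812 µg/L.
Second outfall: C = (33090·9.812 + 5750·34.10)/38840 = 13.41 µg/L.

13.4 µg/L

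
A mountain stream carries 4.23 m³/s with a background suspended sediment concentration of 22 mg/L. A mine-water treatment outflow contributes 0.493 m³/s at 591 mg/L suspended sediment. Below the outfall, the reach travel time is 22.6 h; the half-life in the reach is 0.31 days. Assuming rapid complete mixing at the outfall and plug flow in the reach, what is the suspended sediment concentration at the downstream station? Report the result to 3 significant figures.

Mass balance: C = (4.230·22.00 + 0.4930·591.0) / 4.723 = 384.4/4.723 = 81.39 mg/L.
Half-life 0.31 d → k = ln 2 / 0.31 = 2.236 d⁻¹.
First-order decay: C = 81.39·exp(−k·t) = 81.39·0.1218 = 9.912 mg/L.

9.91 mg/L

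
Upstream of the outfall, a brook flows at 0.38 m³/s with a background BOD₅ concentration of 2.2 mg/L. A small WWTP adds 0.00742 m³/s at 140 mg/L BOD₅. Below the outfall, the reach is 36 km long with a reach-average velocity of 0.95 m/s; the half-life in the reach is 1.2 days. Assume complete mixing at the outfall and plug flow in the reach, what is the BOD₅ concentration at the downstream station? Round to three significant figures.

Mass balance: C = (0.3800·2.200 + 0.007420·140.0) / 0.3874 = 1.875/0.3874 = 4.839 mg/L.
Travel time t = 36·1000 / 0.95 = 37890 s = 10.53 h.
Half-life 1.2 d → k = ln 2 / 1.2 = 0.5776 d⁻¹.
Applying C = C₀e^(−kt): 4.839 × 0.7762 = 3.756 mg/L.

3.76 mg/L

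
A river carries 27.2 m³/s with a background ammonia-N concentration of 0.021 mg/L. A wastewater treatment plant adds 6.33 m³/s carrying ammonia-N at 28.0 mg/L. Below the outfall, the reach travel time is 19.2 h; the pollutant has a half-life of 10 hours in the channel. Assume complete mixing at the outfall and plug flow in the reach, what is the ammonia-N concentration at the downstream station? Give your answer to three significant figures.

Mixed concentration C = ΣQC/ΣQ = (27.20·0.02100 + 6.330·28.00) / 33.53 = 177.8/33.53 = 5.303 mg/L.
Half-life 10 h → k = ln 2 / 10 = 0.06931 h⁻¹ = 1.664 d⁻¹.
First-order decay: C = 5.303·exp(−k·t) = 5.303·0.2643 = 1.401 mg/L.

1.40 mg/L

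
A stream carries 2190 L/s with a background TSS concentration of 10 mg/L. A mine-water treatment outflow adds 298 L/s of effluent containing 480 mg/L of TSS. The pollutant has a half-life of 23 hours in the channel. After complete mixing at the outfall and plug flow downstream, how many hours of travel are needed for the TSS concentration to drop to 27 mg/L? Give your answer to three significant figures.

Flow-weighted average: C = (2190·10.00 + 298.0·480.0) / 2488 = 164900/2488 = 66.29 mg/L.
Half-life 23 h → k = ln 2 / 23 = 0.03014 h⁻¹ = 0.7233 d⁻¹.
66.29·exp(−k·t) = 27 → t = ln(66.29/27)/k = 107300 s = 29.81 h.

29.8 h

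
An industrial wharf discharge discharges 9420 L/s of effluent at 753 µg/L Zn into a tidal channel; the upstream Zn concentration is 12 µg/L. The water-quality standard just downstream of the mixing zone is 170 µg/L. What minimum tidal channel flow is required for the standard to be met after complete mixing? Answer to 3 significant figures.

Set C_mix = 170: (Q·12.00 + 9420·753.0) / (Q + 9420) = 170
→ Q = 9420·(753.0 − 170)/(170 − 12.00) = 34760 L/s.

34800 L/s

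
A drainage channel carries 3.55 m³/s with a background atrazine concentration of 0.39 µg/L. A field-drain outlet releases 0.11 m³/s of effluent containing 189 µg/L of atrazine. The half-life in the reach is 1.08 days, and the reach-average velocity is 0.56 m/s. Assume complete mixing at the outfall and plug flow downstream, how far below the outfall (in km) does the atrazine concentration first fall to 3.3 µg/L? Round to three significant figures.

45.8 km

After mixing, C = (3.550·0.3900 + 0.1100·189.0) / 3.660 = 22.17/3.660 = 6.059 µg/L.
Half-life 1.08 d → k = ln 2 / 1.08 = 0.6418 d⁻¹.
Set 6.059·exp(−k·t) = 3.3 → t = ln(6.059/3.3)/k = 81790 s = 22.72 h.
Distance = v·t = 0.56·81790 = 45800 m = 45.80 km.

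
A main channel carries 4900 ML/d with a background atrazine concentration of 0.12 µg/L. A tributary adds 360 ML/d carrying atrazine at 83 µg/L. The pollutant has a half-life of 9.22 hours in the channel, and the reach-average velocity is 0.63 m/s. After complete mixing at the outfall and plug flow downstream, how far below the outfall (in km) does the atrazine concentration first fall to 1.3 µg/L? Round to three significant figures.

Mass balance: C = (4900·0.1200 + 360.0·83.00) / 5260 = 30470/5260 = 5.792 µg/L.
Half-life 9.22 h → k = ln 2 / 9.22 = 0.07518 h⁻¹ = 1.804 d⁻¹.
Set 5.792·exp(−k·t) = 1.3 → t = ln(5.792/1.3)/k = 71550 s = 19.88 h.
Distance = v·t = 0.63·71550 = 45080 m = 45.08 km.

45.1 km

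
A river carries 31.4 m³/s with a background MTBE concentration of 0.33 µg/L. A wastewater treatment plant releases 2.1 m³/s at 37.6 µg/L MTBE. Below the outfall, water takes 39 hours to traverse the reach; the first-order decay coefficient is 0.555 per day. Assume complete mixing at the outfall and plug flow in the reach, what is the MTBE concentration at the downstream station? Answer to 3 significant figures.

Mixed concentration C = ΣQC/ΣQ = (31.40·0.3300 + 2.100·37.60) / 33.50 = 89.32/33.50 = 2.666 µg/L.
Applying C = C₀e^(−kt): 2.666 × 0.4058 = 1.082 µg/L.

1.08 µg/L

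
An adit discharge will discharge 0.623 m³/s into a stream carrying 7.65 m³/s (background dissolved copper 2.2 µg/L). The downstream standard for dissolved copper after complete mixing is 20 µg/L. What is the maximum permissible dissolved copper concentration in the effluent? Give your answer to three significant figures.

239 µg/L

At the limit, (Qr·Cr + Qe·Cₑ)/(Qr + Qe) = 20:
Cₑ = (8.273·20 − 7.650·2.200) / 0.6230 = 238.6 µg/L.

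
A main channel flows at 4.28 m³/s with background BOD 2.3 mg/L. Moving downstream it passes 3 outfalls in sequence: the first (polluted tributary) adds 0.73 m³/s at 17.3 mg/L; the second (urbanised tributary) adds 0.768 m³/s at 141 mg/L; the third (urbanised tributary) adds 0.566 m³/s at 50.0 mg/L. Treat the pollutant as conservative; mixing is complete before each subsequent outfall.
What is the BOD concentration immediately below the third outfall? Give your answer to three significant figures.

25.1 mg/L

Outfall 1: combined Q = 5.010 m³/s; C = (4.280·2.300 + 0.7300·17.30)/5.010 = 4.486 mg/L.
Outfall 2: combined Q = 5.778 m³/s; C = (5.010·4.486 + 0.7680·141.0)/5.778 = 22.63 mg/L.
Outfall 3: combined Q = 6.344 m³/s; C = (5.778·22.63 + 0.5660·50.00)/6.344 = 25.07 mg/L.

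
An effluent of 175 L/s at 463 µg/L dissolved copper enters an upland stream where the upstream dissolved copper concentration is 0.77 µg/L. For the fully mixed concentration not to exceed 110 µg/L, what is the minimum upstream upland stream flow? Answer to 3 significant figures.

566 L/s

Set C_mix = 110: (Q·0.7700 + 175.0·463.0) / (Q + 175.0) = 110
→ Q = 175.0·(463.0 − 110)/(110 − 0.7700) = 565.5 L/s.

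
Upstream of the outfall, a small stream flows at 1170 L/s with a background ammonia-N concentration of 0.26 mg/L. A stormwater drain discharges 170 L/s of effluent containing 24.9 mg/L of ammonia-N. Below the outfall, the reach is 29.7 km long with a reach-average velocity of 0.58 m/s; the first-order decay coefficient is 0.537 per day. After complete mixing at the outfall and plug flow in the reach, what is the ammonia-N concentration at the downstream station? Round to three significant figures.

2.46 mg/L

Mass balance: C = (1170·0.2600 + 170.0·24.90) / 1340 = 4537/1340 = 3.386 mg/L.
Travel time t = 29.7·1000 / 0.58 = 51210 s = 14.22 h.
Applying C = C₀e^(−kt): 3.386 × 0.7274 = 2.463 mg/L.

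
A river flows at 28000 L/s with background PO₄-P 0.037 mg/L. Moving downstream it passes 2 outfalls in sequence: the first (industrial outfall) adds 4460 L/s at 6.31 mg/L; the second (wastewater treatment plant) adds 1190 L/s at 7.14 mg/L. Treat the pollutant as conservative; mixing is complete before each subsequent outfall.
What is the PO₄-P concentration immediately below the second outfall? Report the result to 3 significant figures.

1.12 mg/L

Below outfall 1: Q → 32460 L/s, C = (28000·0.03700 + 4460·6.310)/32460 = 0.8989 mg/L.
Below outfall 2: Q → 33650 L/s, C = (32460·0.8989 + 1190·7.140)/33650 = 1.120 mg/L.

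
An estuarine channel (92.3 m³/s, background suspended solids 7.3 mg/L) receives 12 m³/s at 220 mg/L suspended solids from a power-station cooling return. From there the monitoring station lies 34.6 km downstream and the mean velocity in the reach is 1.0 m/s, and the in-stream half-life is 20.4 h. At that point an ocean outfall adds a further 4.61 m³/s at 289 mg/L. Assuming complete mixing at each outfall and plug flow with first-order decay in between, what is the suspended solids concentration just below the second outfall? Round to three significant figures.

After mixing, C = (92.30·7.300 + 12.00·220.0) / 104.3 = 3314/104.3 = 31.77 mg/L; combined flow 104.3 m³/s.
Travel time t = 34.6·1000 / 1.0 = 34600 s = 9.611 h.
Half-life 20.4 h → k = ln 2 / 20.4 = 0.03398 h⁻¹ = 0.8155 d⁻¹.
After decay, C = 31.77 × e^(−kt) = 31.77 × 0.7214 = 22.92 mg/L.
At the second outfall, C = (104.3·22.92 + 4.610·289.0) / (104.3 + 4.610) = 34.18 mg/L.

34.2 mg/L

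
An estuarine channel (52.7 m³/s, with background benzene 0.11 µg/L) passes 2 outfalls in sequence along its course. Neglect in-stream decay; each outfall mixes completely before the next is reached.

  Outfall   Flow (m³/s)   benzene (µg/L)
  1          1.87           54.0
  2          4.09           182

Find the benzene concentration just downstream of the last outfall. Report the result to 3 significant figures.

After outfall 1: Q = 52.70 + 1.870 = 54.57 m³/s; C = (52.70·0.1100 + 1.870·54.00)/54.57 = 1.957 µg/L.
After outfall 2: Q = 54.57 + 4.090 = 58.66 m³/s; C = (54.57·1.957 + 4.090·182.0)/58.66 = 14.51 µg/L.

14.5 µg/L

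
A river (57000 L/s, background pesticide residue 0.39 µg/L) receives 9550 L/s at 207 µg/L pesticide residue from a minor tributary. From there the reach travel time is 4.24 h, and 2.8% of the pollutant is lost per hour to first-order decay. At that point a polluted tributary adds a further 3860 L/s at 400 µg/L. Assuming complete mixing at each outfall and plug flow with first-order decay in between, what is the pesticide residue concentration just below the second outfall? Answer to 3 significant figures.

47.1 µg/L

Mass balance: C = (57000·0.3900 + 9550·207.0) / 66550 = 1999000/66550 = 30.04 µg/L; combined flow 66550 L/s.
2.8%/h lost → k = −ln(1 − 0.028) = 0.02840 h⁻¹.
First-order decay: C = 30.04·exp(−k·t) = 30.04·0.8866 = 26.63 µg/L.
At the second outfall, C = (66550·26.63 + 3860·400.0) / (66550 + 3860) = 47.10 µg/L.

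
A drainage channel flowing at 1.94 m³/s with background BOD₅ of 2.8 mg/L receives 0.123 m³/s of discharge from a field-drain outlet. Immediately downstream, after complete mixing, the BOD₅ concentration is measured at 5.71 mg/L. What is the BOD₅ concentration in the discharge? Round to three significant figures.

51.6 mg/L

Mass balance: 1.940·2.800 + 0.1230·Cₑ = 2.063·5.710
→ Cₑ = (2.063·5.710 − 1.940·2.800) / 0.1230 = 51.61 mg/L.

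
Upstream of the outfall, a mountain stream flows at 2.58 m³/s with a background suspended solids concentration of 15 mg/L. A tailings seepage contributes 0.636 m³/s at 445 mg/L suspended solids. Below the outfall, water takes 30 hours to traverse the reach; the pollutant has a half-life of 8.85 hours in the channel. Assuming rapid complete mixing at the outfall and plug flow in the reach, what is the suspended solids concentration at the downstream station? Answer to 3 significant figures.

9.54 mg/L

Mass balance: C = (2.580·15.00 + 0.6360·445.0) / 3.216 = 321.7/3.216 = 100.0 mg/L.
Half-life 8.85 h → k = ln 2 / 8.85 = 0.07832 h⁻¹ = 1.880 d⁻¹.
Applying C = C₀e^(−kt): 100.0 × 0.09540 = 9.544 mg/L.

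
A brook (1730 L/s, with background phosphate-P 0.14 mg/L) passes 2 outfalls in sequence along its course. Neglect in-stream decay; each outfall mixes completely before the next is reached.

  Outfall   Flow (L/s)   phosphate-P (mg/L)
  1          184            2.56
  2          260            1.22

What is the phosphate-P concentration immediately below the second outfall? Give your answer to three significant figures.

0.474 mg/L

Outfall 1: combined Q = 1914 L/s; C = (1730·0.1400 + 184.0·2.560)/1914 = 0.3726 mg/L.
Outfall 2: combined Q = 2174 L/s; C = (1914·0.3726 + 260.0·1.220)/2174 = 0.4740 mg/L.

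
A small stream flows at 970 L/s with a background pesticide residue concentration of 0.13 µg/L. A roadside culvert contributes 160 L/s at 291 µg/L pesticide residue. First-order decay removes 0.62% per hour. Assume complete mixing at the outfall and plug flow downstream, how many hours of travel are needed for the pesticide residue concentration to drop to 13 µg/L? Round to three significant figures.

186 h

Conservation of mass: C = (970.0·0.1300 + 160.0·291.0) / 1130 = 46690/1130 = 41.32 µg/L.
0.62%/h lost → k = −ln(1 − 0.0062) = 0.006219 h⁻¹.
41.32·exp(−k·t) = 13 → t = ln(41.32/13)/k = 669300 s = 185.9 h.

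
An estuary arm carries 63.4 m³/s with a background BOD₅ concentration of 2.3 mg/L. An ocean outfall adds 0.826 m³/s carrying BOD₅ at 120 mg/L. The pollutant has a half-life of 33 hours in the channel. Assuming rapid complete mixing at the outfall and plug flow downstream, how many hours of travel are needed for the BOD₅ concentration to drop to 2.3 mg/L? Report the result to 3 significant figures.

24.1 h

Mixed concentration C = ΣQC/ΣQ = (63.40·2.300 + 0.8260·120.0) / 64.23 = 244.9/64.23 = 3.814 mg/L.
Half-life 33 h → k = ln 2 / 33 = 0.02100 h⁻¹ = 0.5041 d⁻¹.
3.814·exp(−k·t) = 2.3 → t = ln(3.814/2.3)/k = 86670 s = 24.08 h.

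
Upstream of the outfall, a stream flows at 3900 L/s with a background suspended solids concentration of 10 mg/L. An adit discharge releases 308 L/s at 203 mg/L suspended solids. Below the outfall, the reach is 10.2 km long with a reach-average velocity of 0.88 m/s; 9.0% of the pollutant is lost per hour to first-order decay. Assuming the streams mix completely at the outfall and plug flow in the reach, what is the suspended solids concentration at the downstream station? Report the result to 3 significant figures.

Conservation of mass: C = (3900·10.00 + 308.0·203.0) / 4208 = 101500/4208 = 24.13 mg/L.
Travel time t = 10.2·1000 / 0.88 = 11590 s = 3.220 h.
9.0%/h lost → k = −ln(1 − 0.09) = 0.09431 h⁻¹.
Decay over the reach: 24.13·exp(−kt) = 24.13·0.7381 = 17.81 mg/L.

17.8 mg/L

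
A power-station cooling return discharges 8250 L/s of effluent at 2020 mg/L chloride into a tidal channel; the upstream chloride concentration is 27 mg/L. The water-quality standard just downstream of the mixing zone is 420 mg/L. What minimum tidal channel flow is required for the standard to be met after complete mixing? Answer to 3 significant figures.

33600 L/s

Set C_mix = 420: (Q·27.00 + 8250·2020) / (Q + 8250) = 420
→ Q = 8250·(2020 − 420)/(420 − 27.00) = 33590 L/s.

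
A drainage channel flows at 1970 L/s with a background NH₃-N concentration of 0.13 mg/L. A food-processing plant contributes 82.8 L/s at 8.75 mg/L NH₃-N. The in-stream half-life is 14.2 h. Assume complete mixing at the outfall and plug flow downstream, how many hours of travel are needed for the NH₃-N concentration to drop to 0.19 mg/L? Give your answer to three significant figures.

Flow-weighted average: C = (1970·0.1300 + 82.80·8.750) / 2053 = 980.6/2053 = 0.4777 mg/L.
Half-life 14.2 h → k = ln 2 / 14.2 = 0.04881 h⁻¹ = 1.172 d⁻¹.
0.4777·exp(−k·t) = 0.19 → t = ln(0.4777/0.19)/k = 67990 s = 18.89 h.

18.9 h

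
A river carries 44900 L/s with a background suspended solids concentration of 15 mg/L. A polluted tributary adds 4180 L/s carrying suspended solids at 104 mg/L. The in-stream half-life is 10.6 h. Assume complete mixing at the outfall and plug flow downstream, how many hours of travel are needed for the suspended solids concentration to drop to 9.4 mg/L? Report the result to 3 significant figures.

Mass balance: C = (44900·15.00 + 4180·104.0) / 49080 = 1108000/49080 = 22.58 mg/L.
Half-life 10.6 h → k = ln 2 / 10.6 = 0.06539 h⁻¹ = 1.569 d⁻¹.
22.58·exp(−k·t) = 9.4 → t = ln(22.58/9.4)/k = 48250 s = 13.40 h.

13.4 h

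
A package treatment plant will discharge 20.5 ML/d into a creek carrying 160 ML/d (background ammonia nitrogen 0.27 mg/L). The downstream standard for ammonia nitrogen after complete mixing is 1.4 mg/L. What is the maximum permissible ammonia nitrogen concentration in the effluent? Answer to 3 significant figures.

10.2 mg/L

At the limit, (Qr·Cr + Qe·Cₑ)/(Qr + Qe) = 1.4:
Cₑ = (180.5·1.4 − 160.0·0.2700) / 20.50 = 10.22 mg/L.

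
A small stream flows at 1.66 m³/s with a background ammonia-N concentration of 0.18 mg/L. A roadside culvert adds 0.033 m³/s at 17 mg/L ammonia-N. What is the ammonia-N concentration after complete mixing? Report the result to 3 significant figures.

Mass balance: C = (1.660·0.1800 + 0.03300·17.00) / 1.693 = 0.8598/1.693 = 0.5079 mg/L.

0.508 mg/L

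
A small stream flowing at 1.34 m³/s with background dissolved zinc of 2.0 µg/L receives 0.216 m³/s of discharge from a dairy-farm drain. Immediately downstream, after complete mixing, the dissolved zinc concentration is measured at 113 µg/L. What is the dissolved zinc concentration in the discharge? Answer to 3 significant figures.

Mass balance: 1.340·2.000 + 0.2160·Cₑ = 1.556·113.0
→ Cₑ = (1.556·113.0 − 1.340·2.000) / 0.2160 = 801.6 µg/L.

802 µg/L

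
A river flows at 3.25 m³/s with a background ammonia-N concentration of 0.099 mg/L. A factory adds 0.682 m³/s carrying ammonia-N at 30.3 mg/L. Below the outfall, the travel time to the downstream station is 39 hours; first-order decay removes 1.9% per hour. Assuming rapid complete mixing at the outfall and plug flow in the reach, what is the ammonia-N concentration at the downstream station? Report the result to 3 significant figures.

2.53 mg/L

Mass balance: C = (3.250·0.09900 + 0.6820·30.30) / 3.932 = 20.99/3.932 = 5.337 mg/L.
1.9%/h lost → k = −ln(1 − 0.019) = 0.01918 h⁻¹.
Decay over the reach: 5.337·exp(−kt) = 5.337·0.4733 = 2.526 mg/L.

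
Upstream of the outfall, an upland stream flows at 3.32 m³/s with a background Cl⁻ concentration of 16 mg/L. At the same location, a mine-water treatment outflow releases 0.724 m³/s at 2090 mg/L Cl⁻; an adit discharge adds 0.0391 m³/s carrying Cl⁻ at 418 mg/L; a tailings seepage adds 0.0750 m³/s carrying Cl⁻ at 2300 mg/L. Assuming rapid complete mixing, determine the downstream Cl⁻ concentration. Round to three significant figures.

Mixed concentration C = ΣQC/ΣQ = (3.320·16.00 + 0.7240·2090 + 0.03910·418.0 + 0.07500·2300) / 4.158 = 1755/4.158 = 422.1 mg/L.

422 mg/L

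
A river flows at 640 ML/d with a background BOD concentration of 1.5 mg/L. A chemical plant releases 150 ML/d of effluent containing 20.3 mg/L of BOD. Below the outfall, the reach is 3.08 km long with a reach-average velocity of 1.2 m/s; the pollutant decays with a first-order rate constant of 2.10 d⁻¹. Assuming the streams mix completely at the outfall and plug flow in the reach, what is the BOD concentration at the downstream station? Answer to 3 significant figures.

Mixed concentration C = ΣQC/ΣQ = (640.0·1.500 + 150.0·20.30) / 790.0 = 4005/790.0 = 5.070 mg/L.
Travel time t = 3.08·1000 / 1.2 = 2567 s = 0.7130 h.
Applying C = C₀e^(−kt): 5.070 × 0.9395 = 4.763 mg/L.

4.76 mg/L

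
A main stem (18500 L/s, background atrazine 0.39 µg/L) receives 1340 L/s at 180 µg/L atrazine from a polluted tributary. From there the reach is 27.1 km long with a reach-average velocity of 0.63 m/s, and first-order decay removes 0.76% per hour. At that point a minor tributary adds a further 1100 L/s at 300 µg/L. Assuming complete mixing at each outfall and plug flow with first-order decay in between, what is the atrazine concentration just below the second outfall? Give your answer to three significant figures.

Mixed concentration C = ΣQC/ΣQ = (18500·0.3900 + 1340·180.0) / 19840 = 248400/19840 = 12.52 µg/L; combined flow 19840 L/s.
Travel time t = 27.1·1000 / 0.63 = 43020 s = 11.95 h.
0.76%/h lost → k = −ln(1 − 0.0076) = 0.007629 h⁻¹.
Applying C = C₀e^(−kt): 12.52 × 0.9129 = 11.43 µg/L.
At the second outfall, C = (19840·11.43 + 1100·300.0) / (19840 + 1100) = 26.59 µg/L.

26.6 µg/L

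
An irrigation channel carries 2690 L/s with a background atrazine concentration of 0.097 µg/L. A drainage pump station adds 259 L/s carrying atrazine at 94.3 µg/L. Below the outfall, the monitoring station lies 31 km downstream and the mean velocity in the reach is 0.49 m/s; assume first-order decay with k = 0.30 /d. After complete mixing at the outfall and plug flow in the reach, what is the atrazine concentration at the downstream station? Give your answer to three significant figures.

6.72 µg/L

Mixed concentration C = ΣQC/ΣQ = (2690·0.09700 + 259.0·94.30) / 2949 = 24680/2949 = 8.371 µg/L.
Travel time t = 31·1000 / 0.49 = 63270 s = 17.57 h.
After decay, C = 8.371 × e^(−kt) = 8.371 × 0.8028 = 6.720 µg/L.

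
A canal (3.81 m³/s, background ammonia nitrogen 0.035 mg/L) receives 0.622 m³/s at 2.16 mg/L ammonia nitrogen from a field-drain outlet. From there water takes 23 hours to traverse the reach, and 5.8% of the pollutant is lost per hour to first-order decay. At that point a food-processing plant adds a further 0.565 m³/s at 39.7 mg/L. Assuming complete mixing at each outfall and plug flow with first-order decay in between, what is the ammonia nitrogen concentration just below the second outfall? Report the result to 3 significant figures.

4.56 mg/L

After mixing, C = (3.810·0.03500 + 0.6220·2.160) / 4.432 = 1.477/4.432 = 0.3332 mg/L; combined flow 4.432 m³/s.
5.8%/h lost → k = −ln(1 − 0.058) = 0.05975 h⁻¹.
After decay, C = 0.3332 × e^(−kt) = 0.3332 × 0.2530 = 0.08432 mg/L.
Second outfall: C = (4.432·0.08432 + 0.5650·39.70)/4.997 = 4.564 mg/L.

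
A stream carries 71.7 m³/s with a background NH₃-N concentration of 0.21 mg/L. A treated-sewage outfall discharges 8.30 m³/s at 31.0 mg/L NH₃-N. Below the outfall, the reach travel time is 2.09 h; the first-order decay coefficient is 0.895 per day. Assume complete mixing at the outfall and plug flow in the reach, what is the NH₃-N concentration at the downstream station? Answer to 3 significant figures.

Mixed concentration C = ΣQC/ΣQ = (71.70·0.2100 + 8.300·31.00) / 80.00 = 272.4/80.00 = 3.404 mg/L.
Applying C = C₀e^(−kt): 3.404 × 0.9250 = 3.149 mg/L.

3.15 mg/L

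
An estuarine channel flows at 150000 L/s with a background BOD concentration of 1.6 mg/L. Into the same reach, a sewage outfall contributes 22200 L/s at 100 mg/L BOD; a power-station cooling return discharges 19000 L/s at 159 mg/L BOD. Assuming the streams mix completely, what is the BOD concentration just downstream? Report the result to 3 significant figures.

After mixing, C = (150000·1.600 + 22200·100.0 + 19000·159.0) / 191200 = 5481000/191200 = 28.67 mg/L.

28.7 mg/L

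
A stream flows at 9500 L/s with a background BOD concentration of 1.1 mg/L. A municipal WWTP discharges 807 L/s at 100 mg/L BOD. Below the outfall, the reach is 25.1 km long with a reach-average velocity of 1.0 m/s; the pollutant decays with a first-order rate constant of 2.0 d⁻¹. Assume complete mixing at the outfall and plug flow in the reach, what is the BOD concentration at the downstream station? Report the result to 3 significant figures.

Mixed concentration C = ΣQC/ΣQ = (9500·1.100 + 807.0·100.0) / 10310 = 91150/10310 = 8.844 mg/L.
Travel time t = 25.1·1000 / 1.0 = 25100 s = 6.972 h.
After decay, C = 8.844 × e^(−kt) = 8.844 × 0.5593 = 4.946 mg/L.

4.95 mg/L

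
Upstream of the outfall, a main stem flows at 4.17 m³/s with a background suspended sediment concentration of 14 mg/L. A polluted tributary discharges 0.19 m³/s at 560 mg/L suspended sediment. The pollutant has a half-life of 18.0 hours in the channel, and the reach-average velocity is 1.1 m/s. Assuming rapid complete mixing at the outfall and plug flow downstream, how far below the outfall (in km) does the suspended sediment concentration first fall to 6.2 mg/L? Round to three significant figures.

186 km

Mass balance: C = (4.170·14.00 + 0.1900·560.0) / 4.360 = 164.8/4.360 = 37.79 mg/L.
Half-life 18.0 h → k = ln 2 / 18.0 = 0.03851 h⁻¹ = 0.9242 d⁻¹.
Set 37.79·exp(−k·t) = 6.2 → t = ln(37.79/6.2)/k = 169000 s = 46.94 h.
Distance = v·t = 1.1·169000 = 185900 m = 185.9 km.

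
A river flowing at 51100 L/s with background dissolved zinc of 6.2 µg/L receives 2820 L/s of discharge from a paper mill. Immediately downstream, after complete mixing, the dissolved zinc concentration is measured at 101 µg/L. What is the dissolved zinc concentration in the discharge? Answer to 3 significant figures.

1820 µg/L

Mass balance: 51100·6.200 + 2820·Cₑ = 53920·101.0
→ Cₑ = (53920·101.0 − 51100·6.200) / 2820 = 1819 µg/L.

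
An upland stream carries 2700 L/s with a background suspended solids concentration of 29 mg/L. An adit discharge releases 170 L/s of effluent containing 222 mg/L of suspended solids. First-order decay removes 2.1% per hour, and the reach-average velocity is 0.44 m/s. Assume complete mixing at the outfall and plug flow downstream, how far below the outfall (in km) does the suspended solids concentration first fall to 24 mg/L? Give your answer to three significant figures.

38.9 km

Conservation of mass: C = (2700·29.00 + 170.0·222.0) / 2870 = 116000/2870 = 40.43 mg/L.
2.1%/h lost → k = −ln(1 − 0.021) = 0.02122 h⁻¹.
Set 40.43·exp(−k·t) = 24 → t = ln(40.43/24)/k = 88470 s = 24.57 h.
Distance = v·t = 0.44·88470 = 38930 m = 38.93 km.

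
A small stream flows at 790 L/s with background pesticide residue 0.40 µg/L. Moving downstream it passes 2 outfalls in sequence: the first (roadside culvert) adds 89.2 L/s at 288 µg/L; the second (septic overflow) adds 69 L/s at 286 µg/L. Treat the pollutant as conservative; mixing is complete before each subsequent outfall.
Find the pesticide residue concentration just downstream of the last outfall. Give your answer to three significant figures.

After outfall 1: Q = 790.0 + 89.20 = 879.2 L/s; C = (790.0·0.4000 + 89.20·288.0)/879.2 = 29.58 µg/L.
After outfall 2: Q = 879.2 + 69.00 = 948.2 L/s; C = (879.2·29.58 + 69.00·286.0)/948.2 = 48.24 µg/L.

48.2 µg/L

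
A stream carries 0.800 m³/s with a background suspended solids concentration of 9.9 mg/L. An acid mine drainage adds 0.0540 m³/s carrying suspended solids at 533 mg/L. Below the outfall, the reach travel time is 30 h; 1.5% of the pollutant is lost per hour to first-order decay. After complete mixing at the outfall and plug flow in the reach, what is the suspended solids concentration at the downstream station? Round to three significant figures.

Flow-weighted average: C = (0.8000·9.900 + 0.05400·533.0) / 0.8540 = 36.70/0.8540 = 42.98 mg/L.
1.5%/h lost → k = −ln(1 − 0.015) = 0.01511 h⁻¹.
Decay over the reach: 42.98·exp(−kt) = 42.98·0.6355 = 27.31 mg/L.

27.3 mg/L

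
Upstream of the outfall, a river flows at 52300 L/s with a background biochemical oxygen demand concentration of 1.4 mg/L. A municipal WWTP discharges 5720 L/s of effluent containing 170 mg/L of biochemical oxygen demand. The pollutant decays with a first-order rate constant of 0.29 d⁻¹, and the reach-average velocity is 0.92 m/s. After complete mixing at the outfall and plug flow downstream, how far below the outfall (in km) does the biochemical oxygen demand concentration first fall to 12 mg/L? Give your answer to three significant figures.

111 km

Mass balance: C = (52300·1.400 + 5720·170.0) / 58020 = 1046000/58020 = 18.02 mg/L.
Set 18.02·exp(−k·t) = 12 → t = ln(18.02/12)/k = 121200 s = 33.66 h.
Distance = v·t = 0.92·121200 = 111500 m = 111.5 km.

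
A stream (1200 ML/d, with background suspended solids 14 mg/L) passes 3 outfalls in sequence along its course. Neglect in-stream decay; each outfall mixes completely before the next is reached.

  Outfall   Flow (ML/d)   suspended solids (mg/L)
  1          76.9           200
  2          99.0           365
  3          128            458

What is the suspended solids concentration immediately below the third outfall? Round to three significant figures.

Below outfall 1: Q → 1277 ML/d, C = (1200·14.00 + 76.90·200.0)/1277 = 25.20 mg/L.
Below outfall 2: Q → 1376 ML/d, C = (1277·25.20 + 99.00·365.0)/1376 = 49.65 mg/L.
Below outfall 3: Q → 1504 ML/d, C = (1376·49.65 + 128.0·458.0)/1504 = 84.41 mg/L.

84.4 mg/L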